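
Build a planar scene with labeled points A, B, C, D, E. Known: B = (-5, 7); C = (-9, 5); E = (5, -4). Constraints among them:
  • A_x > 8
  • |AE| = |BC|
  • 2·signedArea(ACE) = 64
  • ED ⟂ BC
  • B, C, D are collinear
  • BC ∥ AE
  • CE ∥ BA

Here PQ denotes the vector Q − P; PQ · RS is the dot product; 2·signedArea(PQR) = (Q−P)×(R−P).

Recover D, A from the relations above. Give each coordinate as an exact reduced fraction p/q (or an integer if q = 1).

A = (9, -2)
D = (-7/5, 44/5)

1. D_x = -7/5  [B, C, D are collinear ∩ ED ⟂ BC]
2. D_y = 44/5  [B, C, D are collinear ∩ ED ⟂ BC]
   → D = (-7/5, 44/5)
3. A_x = 9  [BC ∥ AE ∩ CE ∥ BA]
4. A_y = -2  [BC ∥ AE ∩ CE ∥ BA]
   → A = (9, -2)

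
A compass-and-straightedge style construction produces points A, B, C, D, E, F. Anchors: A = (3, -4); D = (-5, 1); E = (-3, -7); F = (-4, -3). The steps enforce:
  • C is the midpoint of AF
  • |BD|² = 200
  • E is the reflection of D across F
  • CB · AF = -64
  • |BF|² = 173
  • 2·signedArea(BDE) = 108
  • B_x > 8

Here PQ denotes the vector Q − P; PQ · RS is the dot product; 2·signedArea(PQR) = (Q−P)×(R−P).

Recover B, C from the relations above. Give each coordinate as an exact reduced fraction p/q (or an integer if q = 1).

B = (9, -1)
C = (-1/2, -7/2)

1. B_x = 9  [line 8·x + 2·y + -70 = 0 ∩ |BD|² = 200]
2. B_y = -1  [line 8·x + 2·y + -70 = 0 ∩ |BD|² = 200]
   → B = (9, -1)
3. C_x = -1/2  [C is the midpoint of AF]
4. C_y = -7/2  [C is the midpoint of AF]
   → C = (-1/2, -7/2)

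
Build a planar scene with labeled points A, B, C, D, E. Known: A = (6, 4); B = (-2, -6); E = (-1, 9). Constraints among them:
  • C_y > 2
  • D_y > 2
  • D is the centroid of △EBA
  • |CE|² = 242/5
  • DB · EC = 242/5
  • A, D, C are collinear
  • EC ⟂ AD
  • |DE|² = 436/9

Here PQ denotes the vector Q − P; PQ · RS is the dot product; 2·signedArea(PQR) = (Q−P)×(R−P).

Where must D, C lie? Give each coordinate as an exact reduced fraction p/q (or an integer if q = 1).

1. D_x = 1  [D is the centroid of △EBA]
2. D_y = 7/3  [D is the centroid of △EBA]
   → D = (1, 7/3)
3. C_x = 6/5  [A, D, C are collinear ∩ EC ⟂ AD]
4. C_y = 12/5  [A, D, C are collinear ∩ EC ⟂ AD]
   → C = (6/5, 12/5)

C = (6/5, 12/5)
D = (1, 7/3)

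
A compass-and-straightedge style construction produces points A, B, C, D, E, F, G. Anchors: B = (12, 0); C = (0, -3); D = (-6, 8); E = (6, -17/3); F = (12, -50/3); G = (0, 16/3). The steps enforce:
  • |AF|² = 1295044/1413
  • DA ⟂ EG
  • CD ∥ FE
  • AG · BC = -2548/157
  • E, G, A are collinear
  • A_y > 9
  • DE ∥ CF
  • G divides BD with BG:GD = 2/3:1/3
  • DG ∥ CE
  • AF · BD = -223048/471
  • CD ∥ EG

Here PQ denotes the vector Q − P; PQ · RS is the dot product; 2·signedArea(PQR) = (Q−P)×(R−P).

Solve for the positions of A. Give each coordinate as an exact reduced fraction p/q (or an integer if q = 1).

1. A_x = -392/157  [E, G, A are collinear ∩ DA ⟂ EG]
2. A_y = 1556/157  [E, G, A are collinear ∩ DA ⟂ EG]
   → A = (-392/157, 1556/157)

A = (-392/157, 1556/157)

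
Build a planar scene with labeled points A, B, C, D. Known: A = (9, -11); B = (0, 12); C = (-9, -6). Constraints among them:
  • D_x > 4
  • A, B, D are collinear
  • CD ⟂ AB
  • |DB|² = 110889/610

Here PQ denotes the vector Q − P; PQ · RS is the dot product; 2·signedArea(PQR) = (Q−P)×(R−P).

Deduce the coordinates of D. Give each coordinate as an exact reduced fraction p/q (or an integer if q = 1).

D = (2997/610, -339/610)

1. D_x = 2997/610  [A, B, D are collinear ∩ CD ⟂ AB]
2. D_y = -339/610  [A, B, D are collinear ∩ CD ⟂ AB]
   → D = (2997/610, -339/610)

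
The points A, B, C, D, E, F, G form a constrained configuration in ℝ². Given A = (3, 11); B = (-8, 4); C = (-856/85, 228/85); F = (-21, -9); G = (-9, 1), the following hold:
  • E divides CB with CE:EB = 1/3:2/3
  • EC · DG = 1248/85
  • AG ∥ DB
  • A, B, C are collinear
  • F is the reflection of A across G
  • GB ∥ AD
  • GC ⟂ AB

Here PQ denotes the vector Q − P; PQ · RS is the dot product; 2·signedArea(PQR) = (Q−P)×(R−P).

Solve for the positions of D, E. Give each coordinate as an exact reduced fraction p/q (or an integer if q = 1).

D = (4, 14)
E = (-2392/255, 796/255)

1. D_x = 4  [AG ∥ DB ∩ GB ∥ AD]
2. D_y = 14  [AG ∥ DB ∩ GB ∥ AD]
   → D = (4, 14)
3. E_x = -2392/255  [E divides CB with CE:EB = 1/3:2/3]
4. E_y = 796/255  [E divides CB with CE:EB = 1/3:2/3]
   → E = (-2392/255, 796/255)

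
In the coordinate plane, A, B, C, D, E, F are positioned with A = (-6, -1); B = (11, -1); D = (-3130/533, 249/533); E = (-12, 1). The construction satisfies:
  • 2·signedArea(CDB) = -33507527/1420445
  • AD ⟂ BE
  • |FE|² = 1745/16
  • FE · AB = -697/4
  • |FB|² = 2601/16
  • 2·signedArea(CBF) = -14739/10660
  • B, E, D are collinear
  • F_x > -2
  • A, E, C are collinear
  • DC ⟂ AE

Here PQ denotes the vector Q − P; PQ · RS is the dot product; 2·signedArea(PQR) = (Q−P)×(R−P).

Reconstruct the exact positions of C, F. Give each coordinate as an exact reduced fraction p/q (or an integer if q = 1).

1. C_x = -16857/2665  [A, E, C are collinear ∩ DC ⟂ AE]
2. C_y = -2376/2665  [A, E, C are collinear ∩ DC ⟂ AE]
   → C = (-16857/2665, -2376/2665)
3. F_x = -7/4  [FE · AB = -697/4 ∩ 2·signedArea(CBF) = -14739/10660]
4. F_y = -1  [FE · AB = -697/4 ∩ 2·signedArea(CBF) = -14739/10660]
   → F = (-7/4, -1)

C = (-16857/2665, -2376/2665)
F = (-7/4, -1)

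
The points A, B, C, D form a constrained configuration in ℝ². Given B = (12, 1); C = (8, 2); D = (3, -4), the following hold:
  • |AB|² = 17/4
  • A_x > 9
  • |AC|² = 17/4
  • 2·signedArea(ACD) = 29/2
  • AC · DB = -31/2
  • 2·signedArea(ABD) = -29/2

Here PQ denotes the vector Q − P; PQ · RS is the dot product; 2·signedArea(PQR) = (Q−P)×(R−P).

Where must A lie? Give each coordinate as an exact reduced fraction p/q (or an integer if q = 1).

1. A_x = 10  [2·signedArea(ACD) = 29/2 ∩ AC · DB = -31/2]
2. A_y = 3/2  [2·signedArea(ACD) = 29/2 ∩ AC · DB = -31/2]
   → A = (10, 3/2)

A = (10, 3/2)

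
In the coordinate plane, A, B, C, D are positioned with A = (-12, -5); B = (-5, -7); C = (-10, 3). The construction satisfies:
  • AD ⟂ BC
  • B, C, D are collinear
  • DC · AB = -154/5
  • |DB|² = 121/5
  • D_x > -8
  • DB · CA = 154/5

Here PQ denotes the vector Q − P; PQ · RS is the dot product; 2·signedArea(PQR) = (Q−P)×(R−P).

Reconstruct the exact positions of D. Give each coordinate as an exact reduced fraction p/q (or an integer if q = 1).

D = (-36/5, -13/5)

1. D_x = -36/5  [B, C, D are collinear ∩ AD ⟂ BC]
2. D_y = -13/5  [B, C, D are collinear ∩ AD ⟂ BC]
   → D = (-36/5, -13/5)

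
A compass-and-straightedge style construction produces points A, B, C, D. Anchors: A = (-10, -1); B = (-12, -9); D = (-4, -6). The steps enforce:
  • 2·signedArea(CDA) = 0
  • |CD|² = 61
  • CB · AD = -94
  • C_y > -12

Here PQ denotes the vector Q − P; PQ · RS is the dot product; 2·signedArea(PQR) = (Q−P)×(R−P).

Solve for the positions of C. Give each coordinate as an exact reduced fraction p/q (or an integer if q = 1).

C = (2, -11)

1. C_x = 2  [2·signedArea(CDA) = 0 ∩ CB · AD = -94]
2. C_y = -11  [2·signedArea(CDA) = 0 ∩ CB · AD = -94]
   → C = (2, -11)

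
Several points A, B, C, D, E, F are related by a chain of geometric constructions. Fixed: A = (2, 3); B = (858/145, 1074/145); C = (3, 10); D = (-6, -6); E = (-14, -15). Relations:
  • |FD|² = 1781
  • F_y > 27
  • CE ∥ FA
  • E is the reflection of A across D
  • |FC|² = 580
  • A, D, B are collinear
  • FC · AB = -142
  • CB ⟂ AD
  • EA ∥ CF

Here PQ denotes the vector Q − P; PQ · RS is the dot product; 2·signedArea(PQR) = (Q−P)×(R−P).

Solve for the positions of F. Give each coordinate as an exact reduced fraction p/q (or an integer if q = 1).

1. F_x = 19  [CE ∥ FA ∩ EA ∥ CF]
2. F_y = 28  [CE ∥ FA ∩ EA ∥ CF]
   → F = (19, 28)

F = (19, 28)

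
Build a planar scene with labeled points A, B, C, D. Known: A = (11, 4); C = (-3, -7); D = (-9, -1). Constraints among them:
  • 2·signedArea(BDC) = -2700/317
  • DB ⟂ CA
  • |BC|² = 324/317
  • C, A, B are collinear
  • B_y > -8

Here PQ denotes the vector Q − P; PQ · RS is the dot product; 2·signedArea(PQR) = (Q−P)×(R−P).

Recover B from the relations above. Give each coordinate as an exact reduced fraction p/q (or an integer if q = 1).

B = (-1203/317, -2417/317)

1. B_x = -1203/317  [C, A, B are collinear ∩ DB ⟂ CA]
2. B_y = -2417/317  [C, A, B are collinear ∩ DB ⟂ CA]
   → B = (-1203/317, -2417/317)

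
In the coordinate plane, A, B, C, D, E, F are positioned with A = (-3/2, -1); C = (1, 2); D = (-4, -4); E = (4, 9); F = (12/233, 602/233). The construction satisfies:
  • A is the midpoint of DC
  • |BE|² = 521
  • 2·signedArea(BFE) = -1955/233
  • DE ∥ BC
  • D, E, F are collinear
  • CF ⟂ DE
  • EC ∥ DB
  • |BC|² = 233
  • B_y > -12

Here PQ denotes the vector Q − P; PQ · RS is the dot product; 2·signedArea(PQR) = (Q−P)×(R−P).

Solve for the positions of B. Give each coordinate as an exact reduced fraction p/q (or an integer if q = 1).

1. B_x = -7  [DE ∥ BC ∩ EC ∥ DB]
2. B_y = -11  [DE ∥ BC ∩ EC ∥ DB]
   → B = (-7, -11)

B = (-7, -11)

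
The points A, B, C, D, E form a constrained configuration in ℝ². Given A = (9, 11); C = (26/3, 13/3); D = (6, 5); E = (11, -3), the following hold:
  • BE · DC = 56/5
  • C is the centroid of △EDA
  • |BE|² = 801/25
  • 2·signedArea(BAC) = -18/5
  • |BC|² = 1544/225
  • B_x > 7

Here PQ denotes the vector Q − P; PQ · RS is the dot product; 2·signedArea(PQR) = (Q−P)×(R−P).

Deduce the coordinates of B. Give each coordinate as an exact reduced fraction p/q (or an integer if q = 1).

B = (8, 9/5)

1. B_x = 8  [2·signedArea(BAC) = -18/5 ∩ BE · DC = 56/5]
2. B_y = 9/5  [2·signedArea(BAC) = -18/5 ∩ BE · DC = 56/5]
   → B = (8, 9/5)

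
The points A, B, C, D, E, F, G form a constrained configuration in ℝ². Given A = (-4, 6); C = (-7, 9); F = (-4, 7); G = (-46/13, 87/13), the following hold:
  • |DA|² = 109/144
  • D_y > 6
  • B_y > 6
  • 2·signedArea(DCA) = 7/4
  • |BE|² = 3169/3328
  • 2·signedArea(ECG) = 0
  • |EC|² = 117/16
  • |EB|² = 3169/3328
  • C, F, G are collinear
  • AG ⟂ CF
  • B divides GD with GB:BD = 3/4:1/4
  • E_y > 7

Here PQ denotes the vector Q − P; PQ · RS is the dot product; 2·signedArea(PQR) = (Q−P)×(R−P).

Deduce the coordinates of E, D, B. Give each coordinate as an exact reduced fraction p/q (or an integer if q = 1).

B = (-847/208, 707/104)
D = (-17/4, 41/6)
E = (-19/4, 15/2)

1. D_x = -17/4  [line 3·x + 3·y + -31/4 = 0 ∩ |DA|² = 109/144]
2. D_y = 41/6  [line 3·x + 3·y + -31/4 = 0 ∩ |DA|² = 109/144]
   → D = (-17/4, 41/6)
3. B_x = -847/208  [B divides GD with GB:BD = 3/4:1/4]
4. B_y = 707/104  [B divides GD with GB:BD = 3/4:1/4]
   → B = (-847/208, 707/104)
5. E_x = -19/4  [line 30/13·x + 45/13·y + -15 = 0 ∩ |BE|² = 3169/3328]
6. E_y = 15/2  [line 30/13·x + 45/13·y + -15 = 0 ∩ |BE|² = 3169/3328]
   → E = (-19/4, 15/2)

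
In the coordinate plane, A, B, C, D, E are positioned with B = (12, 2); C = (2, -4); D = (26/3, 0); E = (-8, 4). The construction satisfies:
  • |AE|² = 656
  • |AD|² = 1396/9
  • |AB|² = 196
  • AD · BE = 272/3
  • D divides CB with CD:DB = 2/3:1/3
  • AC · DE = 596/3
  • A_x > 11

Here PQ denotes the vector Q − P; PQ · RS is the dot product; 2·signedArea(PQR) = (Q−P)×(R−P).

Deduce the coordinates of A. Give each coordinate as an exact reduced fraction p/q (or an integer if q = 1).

A = (12, -12)

1. A_x = 12  [AC · DE = 596/3 ∩ AD · BE = 272/3]
2. A_y = -12  [AC · DE = 596/3 ∩ AD · BE = 272/3]
   → A = (12, -12)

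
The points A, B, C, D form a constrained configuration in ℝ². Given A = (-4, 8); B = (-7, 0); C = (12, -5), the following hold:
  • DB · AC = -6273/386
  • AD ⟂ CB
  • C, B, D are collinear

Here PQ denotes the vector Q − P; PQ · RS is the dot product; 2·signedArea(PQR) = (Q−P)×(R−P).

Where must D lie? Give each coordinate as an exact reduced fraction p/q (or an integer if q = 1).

1. D_x = -2379/386  [C, B, D are collinear ∩ AD ⟂ CB]
2. D_y = -85/386  [C, B, D are collinear ∩ AD ⟂ CB]
   → D = (-2379/386, -85/386)

D = (-2379/386, -85/386)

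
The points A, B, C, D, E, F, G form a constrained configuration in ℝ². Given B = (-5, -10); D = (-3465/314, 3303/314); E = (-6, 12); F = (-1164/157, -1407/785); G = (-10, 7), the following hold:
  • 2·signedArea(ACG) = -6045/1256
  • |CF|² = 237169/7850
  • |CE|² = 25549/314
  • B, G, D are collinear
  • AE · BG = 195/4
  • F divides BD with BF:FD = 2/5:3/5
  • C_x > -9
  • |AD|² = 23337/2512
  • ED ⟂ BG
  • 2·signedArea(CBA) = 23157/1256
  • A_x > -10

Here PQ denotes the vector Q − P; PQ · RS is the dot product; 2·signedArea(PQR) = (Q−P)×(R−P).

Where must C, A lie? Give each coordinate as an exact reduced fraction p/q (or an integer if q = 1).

1. A_x = -9  [line 5·x + -17·y + 741/4 = 0 ∩ |AD|² = 23337/2512]
2. A_y = 33/4  [line 5·x + -17·y + 741/4 = 0 ∩ |AD|² = 23337/2512]
   → A = (-9, 33/4)
3. C_x = -2815/314  [2·signedArea(CBA) = 23157/1256 ∩ 2·signedArea(ACG) = -6045/1256]
4. C_y = 1093/314  [2·signedArea(CBA) = 23157/1256 ∩ 2·signedArea(ACG) = -6045/1256]
   → C = (-2815/314, 1093/314)

A = (-9, 33/4)
C = (-2815/314, 1093/314)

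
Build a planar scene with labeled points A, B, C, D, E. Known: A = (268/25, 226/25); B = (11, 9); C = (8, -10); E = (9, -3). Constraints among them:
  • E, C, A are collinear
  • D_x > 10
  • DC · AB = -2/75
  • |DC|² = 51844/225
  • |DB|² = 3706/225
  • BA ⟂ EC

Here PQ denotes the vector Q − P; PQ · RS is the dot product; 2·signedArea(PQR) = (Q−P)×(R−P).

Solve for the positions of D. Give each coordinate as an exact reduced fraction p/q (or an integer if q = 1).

D = (256/25, 376/75)

1. D_x = 256/25  [line -7/25·x + 1/25·y + 8/3 = 0 ∩ |DC|² = 51844/225]
2. D_y = 376/75  [line -7/25·x + 1/25·y + 8/3 = 0 ∩ |DC|² = 51844/225]
   → D = (256/25, 376/75)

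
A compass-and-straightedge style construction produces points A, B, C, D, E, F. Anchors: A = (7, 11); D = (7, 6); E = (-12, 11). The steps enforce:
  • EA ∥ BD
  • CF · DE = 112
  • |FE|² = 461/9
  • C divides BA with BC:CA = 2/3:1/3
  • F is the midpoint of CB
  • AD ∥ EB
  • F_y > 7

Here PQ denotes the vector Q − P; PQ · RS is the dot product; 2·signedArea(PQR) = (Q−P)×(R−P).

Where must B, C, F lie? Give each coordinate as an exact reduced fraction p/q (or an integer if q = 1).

1. B_x = -12  [EA ∥ BD ∩ AD ∥ EB]
2. B_y = 6  [EA ∥ BD ∩ AD ∥ EB]
   → B = (-12, 6)
3. C_x = 2/3  [C divides BA with BC:CA = 2/3:1/3]
4. C_y = 28/3  [C divides BA with BC:CA = 2/3:1/3]
   → C = (2/3, 28/3)
5. F_x = -17/3  [F is the midpoint of CB]
6. F_y = 23/3  [F is the midpoint of CB]
   → F = (-17/3, 23/3)

B = (-12, 6)
C = (2/3, 28/3)
F = (-17/3, 23/3)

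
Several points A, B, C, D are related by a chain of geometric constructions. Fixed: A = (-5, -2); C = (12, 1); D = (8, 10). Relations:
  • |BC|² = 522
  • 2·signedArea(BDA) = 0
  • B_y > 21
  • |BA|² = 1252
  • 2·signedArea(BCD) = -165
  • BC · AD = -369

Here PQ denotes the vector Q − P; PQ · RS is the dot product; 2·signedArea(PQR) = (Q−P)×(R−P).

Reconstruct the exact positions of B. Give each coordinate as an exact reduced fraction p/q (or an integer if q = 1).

1. B_x = 21  [2·signedArea(BDA) = 0 ∩ BC · AD = -369]
2. B_y = 22  [2·signedArea(BDA) = 0 ∩ BC · AD = -369]
   → B = (21, 22)

B = (21, 22)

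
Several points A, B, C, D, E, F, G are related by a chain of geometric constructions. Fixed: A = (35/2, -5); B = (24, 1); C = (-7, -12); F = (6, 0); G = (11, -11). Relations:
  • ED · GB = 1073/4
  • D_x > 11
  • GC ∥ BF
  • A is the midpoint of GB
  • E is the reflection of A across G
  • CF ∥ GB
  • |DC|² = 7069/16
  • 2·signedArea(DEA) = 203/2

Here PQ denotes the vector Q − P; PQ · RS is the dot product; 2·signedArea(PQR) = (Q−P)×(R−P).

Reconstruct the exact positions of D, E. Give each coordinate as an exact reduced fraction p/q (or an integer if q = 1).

1. E_x = 9/2  [E is the reflection of A across G]
2. E_y = -17  [E is the reflection of A across G]
   → E = (9/2, -17)
3. D_x = 47/4  [2·signedArea(DEA) = 203/2 ∩ ED · GB = 1073/4]
4. D_y = -5/2  [2·signedArea(DEA) = 203/2 ∩ ED · GB = 1073/4]
   → D = (47/4, -5/2)

D = (47/4, -5/2)
E = (9/2, -17)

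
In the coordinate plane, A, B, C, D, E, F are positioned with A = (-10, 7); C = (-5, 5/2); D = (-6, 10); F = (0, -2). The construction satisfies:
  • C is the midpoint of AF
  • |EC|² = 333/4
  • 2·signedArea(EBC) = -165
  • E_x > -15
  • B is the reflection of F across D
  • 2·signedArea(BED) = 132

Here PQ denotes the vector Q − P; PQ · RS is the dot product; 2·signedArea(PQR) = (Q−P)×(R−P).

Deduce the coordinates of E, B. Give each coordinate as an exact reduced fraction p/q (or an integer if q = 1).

B = (-12, 22)
E = (-14, 4)

1. B_x = -12  [B is the reflection of F across D]
2. B_y = 22  [B is the reflection of F across D]
   → B = (-12, 22)
3. E_x = -14  [2·signedArea(EBC) = -165 ∩ 2·signedArea(BED) = 132]
4. E_y = 4  [2·signedArea(EBC) = -165 ∩ 2·signedArea(BED) = 132]
   → E = (-14, 4)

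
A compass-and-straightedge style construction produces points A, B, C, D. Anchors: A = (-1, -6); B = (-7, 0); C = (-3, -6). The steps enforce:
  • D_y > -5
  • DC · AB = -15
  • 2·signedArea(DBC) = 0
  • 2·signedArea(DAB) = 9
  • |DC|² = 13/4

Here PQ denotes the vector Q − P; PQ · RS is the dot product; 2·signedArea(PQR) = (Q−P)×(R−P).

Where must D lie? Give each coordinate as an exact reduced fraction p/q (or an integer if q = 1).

D = (-4, -9/2)

1. D_x = -4  [2·signedArea(DBC) = 0 ∩ 2·signedArea(DAB) = 9]
2. D_y = -9/2  [2·signedArea(DBC) = 0 ∩ 2·signedArea(DAB) = 9]
   → D = (-4, -9/2)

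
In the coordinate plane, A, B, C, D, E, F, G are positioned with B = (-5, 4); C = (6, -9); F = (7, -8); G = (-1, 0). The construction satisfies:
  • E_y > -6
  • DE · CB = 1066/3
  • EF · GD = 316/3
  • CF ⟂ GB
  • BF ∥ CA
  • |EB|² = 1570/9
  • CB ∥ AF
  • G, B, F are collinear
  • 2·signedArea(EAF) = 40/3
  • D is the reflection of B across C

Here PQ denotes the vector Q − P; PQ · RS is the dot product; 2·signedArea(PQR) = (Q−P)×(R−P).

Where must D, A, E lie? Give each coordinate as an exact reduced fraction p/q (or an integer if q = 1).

A = (18, -21)
D = (17, -22)
E = (4, -17/3)

1. D_x = 17  [D is the reflection of B across C]
2. D_y = -22  [D is the reflection of B across C]
   → D = (17, -22)
3. A_x = 18  [CB ∥ AF ∩ BF ∥ CA]
4. A_y = -21  [CB ∥ AF ∩ BF ∥ CA]
   → A = (18, -21)
5. E_x = 4  [2·signedArea(EAF) = 40/3 ∩ DE · CB = 1066/3]
6. E_y = -17/3  [2·signedArea(EAF) = 40/3 ∩ DE · CB = 1066/3]
   → E = (4, -17/3)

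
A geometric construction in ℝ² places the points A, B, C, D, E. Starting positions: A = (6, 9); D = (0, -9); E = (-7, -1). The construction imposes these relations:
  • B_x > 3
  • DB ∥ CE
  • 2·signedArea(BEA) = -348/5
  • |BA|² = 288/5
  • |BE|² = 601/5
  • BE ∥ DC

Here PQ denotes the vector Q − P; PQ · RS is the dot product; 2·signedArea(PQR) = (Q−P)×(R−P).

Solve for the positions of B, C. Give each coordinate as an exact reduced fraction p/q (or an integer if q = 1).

B = (18/5, 9/5)
C = (-53/5, -59/5)

1. B_x = 18/5  [line -10·x + 13·y + 63/5 = 0 ∩ |BE|² = 601/5]
2. B_y = 9/5  [line -10·x + 13·y + 63/5 = 0 ∩ |BE|² = 601/5]
   → B = (18/5, 9/5)
3. C_x = -53/5  [DB ∥ CE ∩ BE ∥ DC]
4. C_y = -59/5  [DB ∥ CE ∩ BE ∥ DC]
   → C = (-53/5, -59/5)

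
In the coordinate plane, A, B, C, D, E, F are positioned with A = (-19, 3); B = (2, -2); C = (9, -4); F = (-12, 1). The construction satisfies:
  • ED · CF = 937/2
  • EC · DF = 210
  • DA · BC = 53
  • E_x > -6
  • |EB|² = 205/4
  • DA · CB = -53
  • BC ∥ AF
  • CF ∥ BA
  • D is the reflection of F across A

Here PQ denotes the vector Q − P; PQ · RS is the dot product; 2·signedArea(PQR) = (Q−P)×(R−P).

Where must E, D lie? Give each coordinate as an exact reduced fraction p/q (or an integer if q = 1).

D = (-26, 5)
E = (-5, -1/2)

1. D_x = -26  [D is the reflection of F across A]
2. D_y = 5  [D is the reflection of F across A]
   → D = (-26, 5)
3. E_x = -5  [EC · DF = 210 ∩ ED · CF = 937/2]
4. E_y = -1/2  [EC · DF = 210 ∩ ED · CF = 937/2]
   → E = (-5, -1/2)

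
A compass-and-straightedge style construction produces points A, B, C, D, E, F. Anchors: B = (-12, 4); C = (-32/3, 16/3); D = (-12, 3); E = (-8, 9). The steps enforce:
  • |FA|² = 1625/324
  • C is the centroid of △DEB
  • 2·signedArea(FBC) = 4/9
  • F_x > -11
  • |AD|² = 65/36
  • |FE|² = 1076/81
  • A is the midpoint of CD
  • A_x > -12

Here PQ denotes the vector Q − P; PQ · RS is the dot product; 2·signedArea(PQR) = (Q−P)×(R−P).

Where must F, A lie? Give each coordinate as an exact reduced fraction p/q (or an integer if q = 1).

1. A_x = -34/3  [A is the midpoint of CD]
2. A_y = 25/6  [A is the midpoint of CD]
   → A = (-34/3, 25/6)
3. F_x = -92/9  [line -4/3·x + 4/3·y + -196/9 = 0 ∩ |FA|² = 1625/324]
4. F_y = 55/9  [line -4/3·x + 4/3·y + -196/9 = 0 ∩ |FA|² = 1625/324]
   → F = (-92/9, 55/9)

A = (-34/3, 25/6)
F = (-92/9, 55/9)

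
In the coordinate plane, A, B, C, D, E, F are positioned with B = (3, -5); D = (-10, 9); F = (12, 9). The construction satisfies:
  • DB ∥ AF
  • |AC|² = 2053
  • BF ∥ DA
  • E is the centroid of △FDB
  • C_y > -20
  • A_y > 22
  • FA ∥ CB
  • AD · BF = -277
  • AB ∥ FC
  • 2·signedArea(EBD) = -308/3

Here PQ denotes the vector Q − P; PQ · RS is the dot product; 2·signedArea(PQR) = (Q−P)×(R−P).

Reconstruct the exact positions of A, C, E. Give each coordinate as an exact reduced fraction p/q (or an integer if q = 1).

1. A_x = -1  [DB ∥ AF ∩ BF ∥ DA]
2. A_y = 23  [DB ∥ AF ∩ BF ∥ DA]
   → A = (-1, 23)
3. C_x = 16  [FA ∥ CB ∩ AB ∥ FC]
4. C_y = -19  [FA ∥ CB ∩ AB ∥ FC]
   → C = (16, -19)
5. E_x = 5/3  [E is the centroid of △FDB]
6. E_y = 13/3  [E is the centroid of △FDB]
   → E = (5/3, 13/3)

A = (-1, 23)
C = (16, -19)
E = (5/3, 13/3)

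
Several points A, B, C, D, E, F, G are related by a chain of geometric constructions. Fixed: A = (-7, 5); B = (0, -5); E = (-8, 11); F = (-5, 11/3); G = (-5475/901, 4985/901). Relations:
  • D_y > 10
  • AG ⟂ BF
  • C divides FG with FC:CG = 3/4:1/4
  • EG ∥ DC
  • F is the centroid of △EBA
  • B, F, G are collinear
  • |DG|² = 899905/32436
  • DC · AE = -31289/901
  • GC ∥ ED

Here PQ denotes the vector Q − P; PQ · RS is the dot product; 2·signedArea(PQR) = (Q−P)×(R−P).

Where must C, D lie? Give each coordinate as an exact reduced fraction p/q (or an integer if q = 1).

C = (-10465/1802, 13694/2703)
D = (-13931/1802, 28472/2703)

1. C_x = -10465/1802  [C divides FG with FC:CG = 3/4:1/4]
2. C_y = 13694/2703  [C divides FG with FC:CG = 3/4:1/4]
   → C = (-10465/1802, 13694/2703)
3. D_x = -13931/1802  [EG ∥ DC ∩ GC ∥ ED]
4. D_y = 28472/2703  [EG ∥ DC ∩ GC ∥ ED]
   → D = (-13931/1802, 28472/2703)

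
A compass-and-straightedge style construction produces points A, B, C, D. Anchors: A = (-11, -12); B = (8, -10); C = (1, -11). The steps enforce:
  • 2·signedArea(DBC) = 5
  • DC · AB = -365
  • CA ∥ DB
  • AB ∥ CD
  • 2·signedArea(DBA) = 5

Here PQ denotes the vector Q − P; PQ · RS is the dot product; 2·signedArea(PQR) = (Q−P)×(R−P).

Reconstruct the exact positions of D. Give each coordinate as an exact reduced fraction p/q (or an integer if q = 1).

1. D_x = 20  [CA ∥ DB ∩ AB ∥ CD]
2. D_y = -9  [CA ∥ DB ∩ AB ∥ CD]
   → D = (20, -9)

D = (20, -9)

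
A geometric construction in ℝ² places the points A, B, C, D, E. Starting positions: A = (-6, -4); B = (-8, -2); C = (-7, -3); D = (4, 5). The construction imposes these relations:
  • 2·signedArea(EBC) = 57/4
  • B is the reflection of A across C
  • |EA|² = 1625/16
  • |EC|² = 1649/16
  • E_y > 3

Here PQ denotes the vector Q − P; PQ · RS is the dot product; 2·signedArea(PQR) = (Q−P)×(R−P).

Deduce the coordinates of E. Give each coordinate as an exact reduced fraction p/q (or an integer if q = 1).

E = (1, 13/4)

1. E_x = 1  [line 1·x + 1·y + -17/4 = 0 ∩ |EA|² = 1625/16]
2. E_y = 13/4  [line 1·x + 1·y + -17/4 = 0 ∩ |EA|² = 1625/16]
   → E = (1, 13/4)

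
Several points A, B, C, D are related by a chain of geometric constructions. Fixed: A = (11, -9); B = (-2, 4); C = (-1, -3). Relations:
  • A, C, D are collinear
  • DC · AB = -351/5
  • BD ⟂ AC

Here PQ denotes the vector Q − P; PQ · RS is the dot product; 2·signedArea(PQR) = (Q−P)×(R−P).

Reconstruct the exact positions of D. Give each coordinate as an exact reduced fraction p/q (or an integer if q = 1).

1. D_x = -23/5  [A, C, D are collinear ∩ BD ⟂ AC]
2. D_y = -6/5  [A, C, D are collinear ∩ BD ⟂ AC]
   → D = (-23/5, -6/5)

D = (-23/5, -6/5)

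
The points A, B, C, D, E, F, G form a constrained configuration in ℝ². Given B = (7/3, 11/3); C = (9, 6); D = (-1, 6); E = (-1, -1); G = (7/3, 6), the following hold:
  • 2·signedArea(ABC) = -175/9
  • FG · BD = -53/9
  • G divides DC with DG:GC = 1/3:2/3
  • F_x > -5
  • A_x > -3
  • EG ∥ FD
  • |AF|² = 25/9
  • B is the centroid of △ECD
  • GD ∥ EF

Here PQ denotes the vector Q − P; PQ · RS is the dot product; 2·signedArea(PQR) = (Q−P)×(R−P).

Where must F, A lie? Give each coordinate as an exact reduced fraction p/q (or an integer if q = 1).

A = (-8/3, -1)
F = (-13/3, -1)

1. F_x = -13/3  [EG ∥ FD ∩ GD ∥ EF]
2. F_y = -1  [EG ∥ FD ∩ GD ∥ EF]
   → F = (-13/3, -1)
3. A_x = -8/3  [line -7/3·x + 20/3·y + 4/9 = 0 ∩ |AF|² = 25/9]
4. A_y = -1  [line -7/3·x + 20/3·y + 4/9 = 0 ∩ |AF|² = 25/9]
   → A = (-8/3, -1)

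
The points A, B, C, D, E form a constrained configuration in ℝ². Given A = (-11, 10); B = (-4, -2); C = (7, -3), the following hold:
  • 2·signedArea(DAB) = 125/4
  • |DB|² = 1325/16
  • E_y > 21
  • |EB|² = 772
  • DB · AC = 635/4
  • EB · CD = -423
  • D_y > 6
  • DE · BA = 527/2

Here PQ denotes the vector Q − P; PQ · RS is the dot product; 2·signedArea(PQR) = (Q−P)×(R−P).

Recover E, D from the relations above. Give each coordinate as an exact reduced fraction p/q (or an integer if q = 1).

1. D_x = -13/2  [2·signedArea(DAB) = 125/4 ∩ DB · AC = 635/4]
2. D_y = 27/4  [2·signedArea(DAB) = 125/4 ∩ DB · AC = 635/4]
   → D = (-13/2, 27/4)
3. E_x = -18  [EB · CD = -423 ∩ DE · BA = 527/2]
4. E_y = 22  [EB · CD = -423 ∩ DE · BA = 527/2]
   → E = (-18, 22)

D = (-13/2, 27/4)
E = (-18, 22)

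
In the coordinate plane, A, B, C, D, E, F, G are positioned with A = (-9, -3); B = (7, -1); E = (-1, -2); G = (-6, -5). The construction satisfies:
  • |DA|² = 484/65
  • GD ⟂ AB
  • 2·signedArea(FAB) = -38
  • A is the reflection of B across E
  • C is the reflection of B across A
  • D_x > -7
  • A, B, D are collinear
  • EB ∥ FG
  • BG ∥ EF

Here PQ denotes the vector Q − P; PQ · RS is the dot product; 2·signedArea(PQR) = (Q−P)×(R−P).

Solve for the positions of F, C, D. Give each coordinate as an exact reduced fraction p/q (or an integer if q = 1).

C = (-25, -5)
D = (-409/65, -173/65)
F = (-14, -6)

1. F_x = -14  [EB ∥ FG ∩ BG ∥ EF]
2. F_y = -6  [EB ∥ FG ∩ BG ∥ EF]
   → F = (-14, -6)
3. C_x = -25  [C is the reflection of B across A]
4. C_y = -5  [C is the reflection of B across A]
   → C = (-25, -5)
5. D_x = -409/65  [A, B, D are collinear ∩ GD ⟂ AB]
6. D_y = -173/65  [A, B, D are collinear ∩ GD ⟂ AB]
   → D = (-409/65, -173/65)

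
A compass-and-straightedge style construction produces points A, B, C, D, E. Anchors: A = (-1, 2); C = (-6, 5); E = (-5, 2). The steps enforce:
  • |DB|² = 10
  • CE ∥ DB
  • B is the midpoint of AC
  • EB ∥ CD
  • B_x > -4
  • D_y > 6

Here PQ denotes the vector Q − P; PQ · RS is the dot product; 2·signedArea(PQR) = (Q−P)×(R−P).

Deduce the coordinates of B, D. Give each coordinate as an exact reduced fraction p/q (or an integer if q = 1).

1. B_x = -7/2  [B is the midpoint of AC]
2. B_y = 7/2  [B is the midpoint of AC]
   → B = (-7/2, 7/2)
3. D_x = -9/2  [CE ∥ DB ∩ EB ∥ CD]
4. D_y = 13/2  [CE ∥ DB ∩ EB ∥ CD]
   → D = (-9/2, 13/2)

B = (-7/2, 7/2)
D = (-9/2, 13/2)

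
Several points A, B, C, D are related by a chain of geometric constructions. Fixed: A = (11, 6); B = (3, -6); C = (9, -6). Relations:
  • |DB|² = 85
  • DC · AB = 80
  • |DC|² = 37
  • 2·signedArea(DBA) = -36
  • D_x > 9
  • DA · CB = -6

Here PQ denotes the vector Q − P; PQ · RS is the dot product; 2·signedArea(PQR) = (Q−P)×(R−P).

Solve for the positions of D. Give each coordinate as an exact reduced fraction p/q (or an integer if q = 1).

1. D_x = 10  [DC · AB = 80 ∩ 2·signedArea(DBA) = -36]
2. D_y = 0  [DC · AB = 80 ∩ 2·signedArea(DBA) = -36]
   → D = (10, 0)

D = (10, 0)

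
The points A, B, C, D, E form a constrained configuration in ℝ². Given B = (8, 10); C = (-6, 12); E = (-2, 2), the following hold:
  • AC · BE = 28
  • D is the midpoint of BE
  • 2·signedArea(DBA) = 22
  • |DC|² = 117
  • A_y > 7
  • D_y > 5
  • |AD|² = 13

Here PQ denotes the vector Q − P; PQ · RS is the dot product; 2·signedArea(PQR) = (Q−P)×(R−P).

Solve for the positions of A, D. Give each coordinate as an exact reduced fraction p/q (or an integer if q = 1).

1. D_x = 3  [D is the midpoint of BE]
2. D_y = 6  [D is the midpoint of BE]
   → D = (3, 6)
3. A_x = 0  [AC · BE = 28 ∩ 2·signedArea(DBA) = 22]
4. A_y = 8  [AC · BE = 28 ∩ 2·signedArea(DBA) = 22]
   → A = (0, 8)

A = (0, 8)
D = (3, 6)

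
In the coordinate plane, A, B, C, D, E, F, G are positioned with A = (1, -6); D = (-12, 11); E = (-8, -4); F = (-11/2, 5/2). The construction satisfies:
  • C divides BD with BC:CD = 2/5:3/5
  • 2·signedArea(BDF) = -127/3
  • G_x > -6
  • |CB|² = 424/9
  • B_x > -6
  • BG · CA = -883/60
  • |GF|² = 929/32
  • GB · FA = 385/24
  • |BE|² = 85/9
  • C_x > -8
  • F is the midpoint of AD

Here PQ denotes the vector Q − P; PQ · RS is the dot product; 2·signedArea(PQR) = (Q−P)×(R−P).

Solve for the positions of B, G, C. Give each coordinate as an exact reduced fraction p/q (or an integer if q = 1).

1. B_x = -5  [line 17/2·x + 13/2·y + 437/6 = 0 ∩ |BE|² = 85/9]
2. B_y = -14/3  [line 17/2·x + 13/2·y + 437/6 = 0 ∩ |BE|² = 85/9]
   → B = (-5, -14/3)
3. C_x = -39/5  [C divides BD with BC:CD = 2/5:3/5]
4. C_y = 8/5  [C divides BD with BC:CD = 2/5:3/5]
   → C = (-39/5, 8/5)
5. G_x = -41/8  [BG · CA = -883/60 ∩ GB · FA = 385/24]
6. G_y = -23/8  [BG · CA = -883/60 ∩ GB · FA = 385/24]
   → G = (-41/8, -23/8)

B = (-5, -14/3)
C = (-39/5, 8/5)
G = (-41/8, -23/8)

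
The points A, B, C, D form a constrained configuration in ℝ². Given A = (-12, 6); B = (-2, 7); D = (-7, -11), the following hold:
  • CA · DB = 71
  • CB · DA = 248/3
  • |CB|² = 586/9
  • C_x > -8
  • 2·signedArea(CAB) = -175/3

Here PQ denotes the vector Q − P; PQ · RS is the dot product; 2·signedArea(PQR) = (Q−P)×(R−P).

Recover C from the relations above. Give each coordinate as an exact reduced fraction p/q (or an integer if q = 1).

1. C_x = -7  [CA · DB = 71 ∩ 2·signedArea(CAB) = -175/3]
2. C_y = 2/3  [CA · DB = 71 ∩ 2·signedArea(CAB) = -175/3]
   → C = (-7, 2/3)

C = (-7, 2/3)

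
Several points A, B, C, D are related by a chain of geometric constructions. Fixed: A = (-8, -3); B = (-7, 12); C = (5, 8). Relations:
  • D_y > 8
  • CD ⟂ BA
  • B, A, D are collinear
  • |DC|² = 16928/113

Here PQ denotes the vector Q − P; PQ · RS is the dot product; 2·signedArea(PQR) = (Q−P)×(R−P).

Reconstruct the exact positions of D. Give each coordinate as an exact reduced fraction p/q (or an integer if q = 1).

D = (-815/113, 996/113)

1. D_x = -815/113  [B, A, D are collinear ∩ CD ⟂ BA]
2. D_y = 996/113  [B, A, D are collinear ∩ CD ⟂ BA]
   → D = (-815/113, 996/113)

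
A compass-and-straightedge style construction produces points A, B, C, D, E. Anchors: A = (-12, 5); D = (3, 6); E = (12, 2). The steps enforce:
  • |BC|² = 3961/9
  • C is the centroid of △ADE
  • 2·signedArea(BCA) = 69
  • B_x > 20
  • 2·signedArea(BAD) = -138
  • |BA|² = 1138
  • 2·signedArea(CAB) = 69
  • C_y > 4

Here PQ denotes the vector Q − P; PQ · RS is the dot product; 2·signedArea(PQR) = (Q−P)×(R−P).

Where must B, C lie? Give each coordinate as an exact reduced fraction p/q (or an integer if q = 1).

B = (21, -2)
C = (1, 13/3)

1. B_x = 21  [line -1·x + 15·y + 51 = 0 ∩ |BA|² = 1138]
2. B_y = -2  [line -1·x + 15·y + 51 = 0 ∩ |BA|² = 1138]
   → B = (21, -2)
3. C_x = 1  [C is the centroid of △ADE]
4. C_y = 13/3  [C is the centroid of △ADE]
   → C = (1, 13/3)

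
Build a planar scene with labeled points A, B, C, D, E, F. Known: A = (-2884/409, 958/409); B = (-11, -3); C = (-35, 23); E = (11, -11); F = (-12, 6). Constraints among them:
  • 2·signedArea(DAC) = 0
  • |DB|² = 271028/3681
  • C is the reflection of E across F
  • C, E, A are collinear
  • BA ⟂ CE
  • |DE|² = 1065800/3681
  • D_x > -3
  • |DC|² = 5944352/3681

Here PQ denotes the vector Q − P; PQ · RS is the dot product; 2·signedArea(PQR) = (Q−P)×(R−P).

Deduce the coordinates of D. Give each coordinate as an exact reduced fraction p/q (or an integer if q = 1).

1. D_x = -3293/1227  [line -8449/409·x + -11431/409·y + -32802/409 = 0 ∩ |DC|² = 5944352/3681]
2. D_y = -1087/1227  [line -8449/409·x + -11431/409·y + -32802/409 = 0 ∩ |DC|² = 5944352/3681]
   → D = (-3293/1227, -1087/1227)

D = (-3293/1227, -1087/1227)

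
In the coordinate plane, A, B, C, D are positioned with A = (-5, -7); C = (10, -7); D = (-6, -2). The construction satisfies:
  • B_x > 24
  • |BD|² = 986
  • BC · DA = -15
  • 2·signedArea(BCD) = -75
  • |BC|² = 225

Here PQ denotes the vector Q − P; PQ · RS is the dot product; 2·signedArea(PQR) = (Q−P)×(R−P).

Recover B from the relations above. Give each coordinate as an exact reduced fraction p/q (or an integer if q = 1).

1. B_x = 25  [2·signedArea(BCD) = -75 ∩ BC · DA = -15]
2. B_y = -7  [2·signedArea(BCD) = -75 ∩ BC · DA = -15]
   → B = (25, -7)

B = (25, -7)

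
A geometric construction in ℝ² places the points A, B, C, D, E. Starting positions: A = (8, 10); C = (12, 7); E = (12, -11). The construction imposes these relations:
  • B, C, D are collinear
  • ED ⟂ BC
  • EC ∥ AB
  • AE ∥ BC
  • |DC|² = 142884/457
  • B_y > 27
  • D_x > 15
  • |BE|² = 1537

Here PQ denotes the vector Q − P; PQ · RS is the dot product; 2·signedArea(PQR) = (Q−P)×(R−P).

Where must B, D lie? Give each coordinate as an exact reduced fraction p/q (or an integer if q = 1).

B = (8, 28)
D = (6996/457, -4739/457)

1. B_x = 8  [AE ∥ BC ∩ EC ∥ AB]
2. B_y = 28  [AE ∥ BC ∩ EC ∥ AB]
   → B = (8, 28)
3. D_x = 6996/457  [B, C, D are collinear ∩ ED ⟂ BC]
4. D_y = -4739/457  [B, C, D are collinear ∩ ED ⟂ BC]
   → D = (6996/457, -4739/457)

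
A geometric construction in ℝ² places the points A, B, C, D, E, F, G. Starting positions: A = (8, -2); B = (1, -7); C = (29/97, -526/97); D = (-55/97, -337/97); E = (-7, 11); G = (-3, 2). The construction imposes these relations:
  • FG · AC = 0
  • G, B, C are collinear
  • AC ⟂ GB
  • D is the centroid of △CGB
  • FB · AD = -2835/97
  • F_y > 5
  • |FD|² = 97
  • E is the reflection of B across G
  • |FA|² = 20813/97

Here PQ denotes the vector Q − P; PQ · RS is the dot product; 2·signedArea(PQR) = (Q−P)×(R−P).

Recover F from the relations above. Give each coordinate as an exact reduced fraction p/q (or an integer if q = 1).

1. F_x = -443/97  [FG · AC = 0 ∩ FB · AD = -2835/97]
2. F_y = 536/97  [FG · AC = 0 ∩ FB · AD = -2835/97]
   → F = (-443/97, 536/97)

F = (-443/97, 536/97)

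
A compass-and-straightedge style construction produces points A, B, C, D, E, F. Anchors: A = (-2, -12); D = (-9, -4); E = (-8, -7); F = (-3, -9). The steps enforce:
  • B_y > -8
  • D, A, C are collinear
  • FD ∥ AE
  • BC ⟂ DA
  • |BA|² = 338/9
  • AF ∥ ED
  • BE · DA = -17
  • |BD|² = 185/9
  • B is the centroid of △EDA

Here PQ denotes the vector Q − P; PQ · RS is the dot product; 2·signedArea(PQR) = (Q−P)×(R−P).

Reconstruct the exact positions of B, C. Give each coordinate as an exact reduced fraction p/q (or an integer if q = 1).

B = (-19/3, -23/3)
C = (-681/113, -836/113)

1. B_x = -19/3  [B is the centroid of △EDA]
2. B_y = -23/3  [B is the centroid of △EDA]
   → B = (-19/3, -23/3)
3. C_x = -681/113  [D, A, C are collinear ∩ BC ⟂ DA]
4. C_y = -836/113  [D, A, C are collinear ∩ BC ⟂ DA]
   → C = (-681/113, -836/113)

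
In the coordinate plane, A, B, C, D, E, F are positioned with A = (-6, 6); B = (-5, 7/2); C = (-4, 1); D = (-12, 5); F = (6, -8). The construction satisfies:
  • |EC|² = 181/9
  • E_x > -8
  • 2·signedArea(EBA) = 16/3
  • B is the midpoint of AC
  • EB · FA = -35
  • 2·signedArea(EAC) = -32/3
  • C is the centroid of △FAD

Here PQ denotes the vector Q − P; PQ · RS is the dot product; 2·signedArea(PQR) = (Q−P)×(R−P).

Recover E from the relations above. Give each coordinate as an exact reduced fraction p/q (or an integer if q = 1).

1. E_x = -22/3  [2·signedArea(EBA) = 16/3 ∩ EB · FA = -35]
2. E_y = 4  [2·signedArea(EBA) = 16/3 ∩ EB · FA = -35]
   → E = (-22/3, 4)

E = (-22/3, 4)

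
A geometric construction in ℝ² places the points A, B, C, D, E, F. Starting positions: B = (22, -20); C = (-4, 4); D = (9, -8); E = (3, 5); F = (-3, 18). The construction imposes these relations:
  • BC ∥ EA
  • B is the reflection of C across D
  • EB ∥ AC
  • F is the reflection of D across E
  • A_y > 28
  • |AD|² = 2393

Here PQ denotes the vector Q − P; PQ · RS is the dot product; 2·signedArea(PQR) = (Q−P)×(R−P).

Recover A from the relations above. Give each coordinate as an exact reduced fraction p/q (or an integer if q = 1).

1. A_x = -23  [EB ∥ AC ∩ BC ∥ EA]
2. A_y = 29  [EB ∥ AC ∩ BC ∥ EA]
   → A = (-23, 29)

A = (-23, 29)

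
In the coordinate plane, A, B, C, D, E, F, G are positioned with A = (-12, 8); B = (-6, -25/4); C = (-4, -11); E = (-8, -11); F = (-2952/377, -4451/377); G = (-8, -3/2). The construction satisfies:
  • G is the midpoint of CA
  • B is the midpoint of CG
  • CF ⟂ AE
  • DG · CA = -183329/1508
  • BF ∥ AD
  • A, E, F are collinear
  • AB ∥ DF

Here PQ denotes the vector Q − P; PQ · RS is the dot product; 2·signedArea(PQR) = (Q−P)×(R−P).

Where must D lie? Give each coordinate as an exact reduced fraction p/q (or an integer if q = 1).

1. D_x = -5214/377  [AB ∥ DF ∩ BF ∥ AD]
2. D_y = 3685/1508  [AB ∥ DF ∩ BF ∥ AD]
   → D = (-5214/377, 3685/1508)

D = (-5214/377, 3685/1508)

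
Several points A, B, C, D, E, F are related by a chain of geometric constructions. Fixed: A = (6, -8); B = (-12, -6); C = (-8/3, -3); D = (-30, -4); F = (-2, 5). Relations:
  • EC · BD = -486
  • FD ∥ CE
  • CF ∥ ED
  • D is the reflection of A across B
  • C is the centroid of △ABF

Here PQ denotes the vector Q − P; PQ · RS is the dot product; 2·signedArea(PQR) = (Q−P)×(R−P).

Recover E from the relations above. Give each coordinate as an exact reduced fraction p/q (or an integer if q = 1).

1. E_x = -92/3  [CF ∥ ED ∩ FD ∥ CE]
2. E_y = -12  [CF ∥ ED ∩ FD ∥ CE]
   → E = (-92/3, -12)

E = (-92/3, -12)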